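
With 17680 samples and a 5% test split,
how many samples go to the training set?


Test set = 17680 * 5% = 884. Training set = 17680 - 884 = 16796.

16796


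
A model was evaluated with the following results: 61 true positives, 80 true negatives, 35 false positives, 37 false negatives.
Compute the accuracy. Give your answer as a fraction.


Accuracy = (TP + TN) / (TP + TN + FP + FN) = (61 + 80) / 213 = 47/71.

47/71


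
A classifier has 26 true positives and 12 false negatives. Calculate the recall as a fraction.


Recall = TP / (TP + FN) = 26 / 38 = 13/19.

13/19


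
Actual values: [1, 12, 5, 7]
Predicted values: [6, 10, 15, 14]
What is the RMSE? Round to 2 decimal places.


MSE = 44.5000. RMSE = sqrt(44.5000) = 6.67.

6.67


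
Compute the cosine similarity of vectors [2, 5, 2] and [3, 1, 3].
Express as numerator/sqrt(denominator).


dot = 17. |a|^2 = 33, |b|^2 = 19. cos = 17/sqrt(627).

17/sqrt(627)


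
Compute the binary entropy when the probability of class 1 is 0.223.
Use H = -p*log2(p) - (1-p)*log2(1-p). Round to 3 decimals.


H = -0.223*log2(0.223) - 0.777*log2(0.777) = 0.766.

0.766


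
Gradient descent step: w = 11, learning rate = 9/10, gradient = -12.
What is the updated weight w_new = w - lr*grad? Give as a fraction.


w_new = 11 - 9/10 * -12 = 11 - -54/5 = 109/5.

109/5


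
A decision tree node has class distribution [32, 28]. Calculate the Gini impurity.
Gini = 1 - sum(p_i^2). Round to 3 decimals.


Total = 60. Proportions: 32/60, 28/60. sum(p_i^2) = 0.5022. Gini = 1 - 0.5022 = 0.4978, which rounds to 0.498.

0.498


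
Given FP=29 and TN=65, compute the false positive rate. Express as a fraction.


FPR = FP / (FP + TN) = 29 / 94 = 29/94.

29/94


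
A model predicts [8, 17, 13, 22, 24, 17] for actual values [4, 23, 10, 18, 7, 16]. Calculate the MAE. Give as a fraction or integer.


MAE = (1/6) * (|4-8|=4 + |23-17|=6 + |10-13|=3 + |18-22|=4 + |7-24|=17 + |16-17|=1). Sum = 35. MAE = 35/6.

35/6


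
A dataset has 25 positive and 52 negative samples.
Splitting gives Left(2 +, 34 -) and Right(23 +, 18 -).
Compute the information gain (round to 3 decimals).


H(parent) = 0.9094. H(left) = 0.3095, H(right) = 0.9892. Weighted = (36/77)*0.3095 + (41/77)*0.9892 = 0.6714. IG = 0.9094 - 0.6714 = 0.2380, which rounds to 0.238.

0.238


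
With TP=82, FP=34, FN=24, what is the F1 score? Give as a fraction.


Precision = 82/116 = 41/58. Recall = 82/106 = 41/53. F1 = 2*P*R/(P+R) = 82/111.

82/111


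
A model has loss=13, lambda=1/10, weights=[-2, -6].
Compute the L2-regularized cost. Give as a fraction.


L2 sq norm = sum(w^2) = 40. J = 13 + 1/10 * 40 = 17.

17


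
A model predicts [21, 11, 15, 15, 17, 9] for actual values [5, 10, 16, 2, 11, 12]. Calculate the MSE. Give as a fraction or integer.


MSE = (1/6) * ((5-21)^2=256 + (10-11)^2=1 + (16-15)^2=1 + (2-15)^2=169 + (11-17)^2=36 + (12-9)^2=9). Sum = 472. MSE = 236/3.

236/3


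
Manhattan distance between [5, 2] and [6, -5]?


d = sum of absolute differences: |5-6|=1 + |2--5|=7 = 8.

8


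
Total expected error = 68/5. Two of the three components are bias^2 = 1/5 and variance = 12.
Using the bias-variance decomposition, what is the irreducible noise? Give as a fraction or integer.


Total error = bias^2 + variance + irreducible noise. So irreducible noise = 68/5 - 1/5 - 12 = 7/5.

7/5


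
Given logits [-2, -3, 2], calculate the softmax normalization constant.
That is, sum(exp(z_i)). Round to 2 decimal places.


Denom = e^-2=0.1353 + e^-3=0.0498 + e^2=7.3891. Sum = 7.5742, which rounds to 7.57.

7.57


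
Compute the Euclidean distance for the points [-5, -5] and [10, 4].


d = sqrt(sum of squared differences). (-5-10)^2=225, (-5-4)^2=81. Sum = 306.

sqrt(306)


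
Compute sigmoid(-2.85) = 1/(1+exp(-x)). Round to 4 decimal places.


sigma(-2.85) = 1/(1+e^(2.85)) = 1/(1+17.287782) = 1/18.287782 = 0.0547.

0.0547


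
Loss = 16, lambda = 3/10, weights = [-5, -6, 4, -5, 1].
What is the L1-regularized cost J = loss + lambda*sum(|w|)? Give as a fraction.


L1 norm = sum(|w|) = 21. J = 16 + 3/10 * 21 = 223/10.

223/10


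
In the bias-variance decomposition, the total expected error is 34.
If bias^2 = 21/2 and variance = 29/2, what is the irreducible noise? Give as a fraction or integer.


Total error = bias^2 + variance + irreducible noise. So irreducible noise = 34 - 21/2 - 29/2 = 9.

9


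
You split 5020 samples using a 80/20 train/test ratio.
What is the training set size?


Test set = 5020 * 20% = 1004. Training set = 5020 - 1004 = 4016.

4016


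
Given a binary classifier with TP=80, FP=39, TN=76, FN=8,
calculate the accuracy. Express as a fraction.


Accuracy = (TP + TN) / (TP + TN + FP + FN) = (80 + 76) / 203 = 156/203.

156/203


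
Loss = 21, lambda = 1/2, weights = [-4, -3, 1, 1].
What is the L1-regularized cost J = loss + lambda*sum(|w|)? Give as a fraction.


L1 norm = sum(|w|) = 9. J = 21 + 1/2 * 9 = 51/2.

51/2


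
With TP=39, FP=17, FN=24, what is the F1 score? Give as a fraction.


Precision = 39/56 = 39/56. Recall = 39/63 = 13/21. F1 = 2*P*R/(P+R) = 78/119.

78/119


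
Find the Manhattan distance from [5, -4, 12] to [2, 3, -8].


d = sum of absolute differences: |5-2|=3 + |-4-3|=7 + |12--8|=20 = 30.

30


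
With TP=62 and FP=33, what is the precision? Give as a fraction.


Precision = TP / (TP + FP) = 62 / 95 = 62/95.

62/95


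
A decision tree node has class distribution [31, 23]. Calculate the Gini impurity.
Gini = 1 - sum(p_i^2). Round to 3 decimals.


Total = 54. Proportions: 31/54, 23/54. sum(p_i^2) = 0.5110. Gini = 1 - 0.5110 = 0.4890, which rounds to 0.489.

0.489


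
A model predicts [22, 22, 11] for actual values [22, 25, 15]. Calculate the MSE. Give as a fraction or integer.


MSE = (1/3) * ((22-22)^2=0 + (25-22)^2=9 + (15-11)^2=16). Sum = 25. MSE = 25/3.

25/3


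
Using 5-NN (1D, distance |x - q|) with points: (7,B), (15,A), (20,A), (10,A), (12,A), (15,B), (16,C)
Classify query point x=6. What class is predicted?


Distances: |7-6|=1, |15-6|=9, |20-6|=14, |10-6|=4, |12-6|=6, |15-6|=9, |16-6|=10. 5 nearest: (7,B), (10,A), (12,A), (15,A), (15,B). Counts: {'B': 2, 'A': 3}. Majority class: A.

A


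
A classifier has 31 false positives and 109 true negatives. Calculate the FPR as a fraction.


FPR = FP / (FP + TN) = 31 / 140 = 31/140.

31/140


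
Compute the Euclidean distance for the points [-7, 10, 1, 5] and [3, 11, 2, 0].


d = sqrt(sum of squared differences). (-7-3)^2=100, (10-11)^2=1, (1-2)^2=1, (5-0)^2=25. Sum = 127.

sqrt(127)


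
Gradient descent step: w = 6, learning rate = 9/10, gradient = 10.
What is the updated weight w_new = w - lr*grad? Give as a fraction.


w_new = 6 - 9/10 * 10 = 6 - 9 = -3.

-3


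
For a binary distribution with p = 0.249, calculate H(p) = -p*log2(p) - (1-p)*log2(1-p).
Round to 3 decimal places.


H = -0.249*log2(0.249) - 0.751*log2(0.751) = 0.810.

0.810


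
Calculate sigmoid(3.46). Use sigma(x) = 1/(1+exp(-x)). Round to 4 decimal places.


sigma(3.46) = 1/(1+e^(-3.46)) = 1/(1+0.031430) = 1/1.031430 = 0.9695.

0.9695


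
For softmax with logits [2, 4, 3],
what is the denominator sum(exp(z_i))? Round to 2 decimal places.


Denom = e^2=7.3891 + e^4=54.5982 + e^3=20.0855. Sum = 82.0728, which rounds to 82.07.

82.07


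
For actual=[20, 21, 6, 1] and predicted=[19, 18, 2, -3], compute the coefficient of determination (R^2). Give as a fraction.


Mean(y) = 12. SS_res = 42. SS_tot = 302. R^2 = 1 - 42/(302) = 130/151.

130/151


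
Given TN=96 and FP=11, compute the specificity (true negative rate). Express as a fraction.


Specificity = TN / (TN + FP) = 96 / 107 = 96/107.

96/107


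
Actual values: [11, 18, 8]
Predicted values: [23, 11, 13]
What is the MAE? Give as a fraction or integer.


MAE = (1/3) * (|11-23|=12 + |18-11|=7 + |8-13|=5). Sum = 24. MAE = 8.

8


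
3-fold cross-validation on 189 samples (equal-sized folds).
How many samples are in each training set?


Each validation fold has 189/3 = 63 samples. Training set = 189 - 63 = 126.

126


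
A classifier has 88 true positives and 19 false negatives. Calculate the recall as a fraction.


Recall = TP / (TP + FN) = 88 / 107 = 88/107.

88/107


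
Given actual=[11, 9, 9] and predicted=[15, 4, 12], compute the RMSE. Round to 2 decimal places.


MSE = 16.6667. RMSE = sqrt(16.6667) = 4.08.

4.08


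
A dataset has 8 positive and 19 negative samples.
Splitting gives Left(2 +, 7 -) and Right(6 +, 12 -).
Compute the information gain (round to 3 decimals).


H(parent) = 0.8767. H(left) = 0.7642, H(right) = 0.9183. Weighted = (9/27)*0.7642 + (18/27)*0.9183 = 0.8669. IG = 0.8767 - 0.8669 = 0.0098, which rounds to 0.010.

0.010


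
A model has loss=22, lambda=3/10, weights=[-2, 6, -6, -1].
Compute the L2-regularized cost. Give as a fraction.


L2 sq norm = sum(w^2) = 77. J = 22 + 3/10 * 77 = 451/10.

451/10


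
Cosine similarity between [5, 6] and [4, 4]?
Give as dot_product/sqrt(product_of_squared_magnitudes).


dot = 44. |a|^2 = 61, |b|^2 = 32. cos = 44/sqrt(1952).

44/sqrt(1952)


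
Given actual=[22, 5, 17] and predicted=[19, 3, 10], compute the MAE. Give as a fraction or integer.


MAE = (1/3) * (|22-19|=3 + |5-3|=2 + |17-10|=7). Sum = 12. MAE = 4.

4


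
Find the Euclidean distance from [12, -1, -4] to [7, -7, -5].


d = sqrt(sum of squared differences). (12-7)^2=25, (-1--7)^2=36, (-4--5)^2=1. Sum = 62.

sqrt(62)


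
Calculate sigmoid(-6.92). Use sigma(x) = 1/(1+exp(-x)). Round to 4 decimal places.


sigma(-6.92) = 1/(1+e^(6.92)) = 1/(1+1012.319995) = 1/1013.319995 = 0.0010.

0.0010


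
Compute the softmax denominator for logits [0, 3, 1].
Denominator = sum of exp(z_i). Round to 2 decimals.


Denom = e^0=1.0000 + e^3=20.0855 + e^1=2.7183. Sum = 23.8038, which rounds to 23.80.

23.80


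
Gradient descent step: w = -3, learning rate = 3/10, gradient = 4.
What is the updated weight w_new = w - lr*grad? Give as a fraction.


w_new = -3 - 3/10 * 4 = -3 - 6/5 = -21/5.

-21/5


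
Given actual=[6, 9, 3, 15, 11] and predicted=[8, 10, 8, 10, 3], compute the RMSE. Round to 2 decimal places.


MSE = 23.8000. RMSE = sqrt(23.8000) = 4.88.

4.88


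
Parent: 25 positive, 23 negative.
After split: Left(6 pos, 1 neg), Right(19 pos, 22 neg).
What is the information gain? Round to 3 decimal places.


H(parent) = 0.9987. H(left) = 0.5917, H(right) = 0.9961. Weighted = (7/48)*0.5917 + (41/48)*0.9961 = 0.9371. IG = 0.9987 - 0.9371 = 0.0616, which rounds to 0.062.

0.062


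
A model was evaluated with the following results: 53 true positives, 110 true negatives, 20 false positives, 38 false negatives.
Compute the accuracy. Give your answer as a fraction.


Accuracy = (TP + TN) / (TP + TN + FP + FN) = (53 + 110) / 221 = 163/221.

163/221


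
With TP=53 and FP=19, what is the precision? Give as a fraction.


Precision = TP / (TP + FP) = 53 / 72 = 53/72.

53/72


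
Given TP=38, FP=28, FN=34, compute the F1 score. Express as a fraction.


Precision = 38/66 = 19/33. Recall = 38/72 = 19/36. F1 = 2*P*R/(P+R) = 38/69.

38/69


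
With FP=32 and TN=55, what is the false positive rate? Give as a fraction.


FPR = FP / (FP + TN) = 32 / 87 = 32/87.

32/87


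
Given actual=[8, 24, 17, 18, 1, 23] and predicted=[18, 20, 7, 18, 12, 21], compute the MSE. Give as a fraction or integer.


MSE = (1/6) * ((8-18)^2=100 + (24-20)^2=16 + (17-7)^2=100 + (18-18)^2=0 + (1-12)^2=121 + (23-21)^2=4). Sum = 341. MSE = 341/6.

341/6


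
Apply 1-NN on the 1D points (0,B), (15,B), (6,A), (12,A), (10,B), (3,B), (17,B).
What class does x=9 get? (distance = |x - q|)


Distances: |0-9|=9, |15-9|=6, |6-9|=3, |12-9|=3, |10-9|=1, |3-9|=6, |17-9|=8. 1 nearest: (10,B). Counts: {'B': 1}. Majority class: B.

B


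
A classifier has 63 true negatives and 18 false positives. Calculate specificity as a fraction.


Specificity = TN / (TN + FP) = 63 / 81 = 7/9.

7/9


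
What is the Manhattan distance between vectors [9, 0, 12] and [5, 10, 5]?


d = sum of absolute differences: |9-5|=4 + |0-10|=10 + |12-5|=7 = 21.

21


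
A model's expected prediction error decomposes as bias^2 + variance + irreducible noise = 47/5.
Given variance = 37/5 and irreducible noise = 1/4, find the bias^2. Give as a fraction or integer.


Total error = bias^2 + variance + irreducible noise. So bias^2 = 47/5 - 37/5 - 1/4 = 7/4.

7/4


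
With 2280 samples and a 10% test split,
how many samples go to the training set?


Test set = 2280 * 10% = 228. Training set = 2280 - 228 = 2052.

2052


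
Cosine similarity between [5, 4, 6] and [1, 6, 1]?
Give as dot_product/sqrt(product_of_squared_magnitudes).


dot = 35. |a|^2 = 77, |b|^2 = 38. cos = 35/sqrt(2926).

35/sqrt(2926)


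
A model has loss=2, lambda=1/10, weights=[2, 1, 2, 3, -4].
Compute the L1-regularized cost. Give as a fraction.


L1 norm = sum(|w|) = 12. J = 2 + 1/10 * 12 = 16/5.

16/5


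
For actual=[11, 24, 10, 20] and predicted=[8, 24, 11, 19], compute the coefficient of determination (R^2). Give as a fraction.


Mean(y) = 65/4. SS_res = 11. SS_tot = 563/4. R^2 = 1 - 11/(563/4) = 519/563.

519/563


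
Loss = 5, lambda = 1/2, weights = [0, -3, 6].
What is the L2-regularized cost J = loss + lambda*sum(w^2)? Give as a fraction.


L2 sq norm = sum(w^2) = 45. J = 5 + 1/2 * 45 = 55/2.

55/2


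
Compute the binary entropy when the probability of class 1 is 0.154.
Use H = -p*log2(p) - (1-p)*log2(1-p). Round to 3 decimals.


H = -0.154*log2(0.154) - 0.846*log2(0.846) = 0.620.

0.620


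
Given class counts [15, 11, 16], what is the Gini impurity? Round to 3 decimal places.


Total = 42. Proportions: 15/42, 11/42, 16/42. sum(p_i^2) = 0.3413. Gini = 1 - 0.3413 = 0.6587, which rounds to 0.659.

0.659


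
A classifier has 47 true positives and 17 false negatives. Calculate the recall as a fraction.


Recall = TP / (TP + FN) = 47 / 64 = 47/64.

47/64


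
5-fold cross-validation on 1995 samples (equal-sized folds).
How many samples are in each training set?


Each validation fold has 1995/5 = 399 samples. Training set = 1995 - 399 = 1596.

1596


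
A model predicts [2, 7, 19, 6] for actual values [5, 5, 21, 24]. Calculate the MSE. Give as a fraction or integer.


MSE = (1/4) * ((5-2)^2=9 + (5-7)^2=4 + (21-19)^2=4 + (24-6)^2=324). Sum = 341. MSE = 341/4.

341/4


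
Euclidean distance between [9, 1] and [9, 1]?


d = sqrt(sum of squared differences). (9-9)^2=0, (1-1)^2=0. Sum = 0.

0


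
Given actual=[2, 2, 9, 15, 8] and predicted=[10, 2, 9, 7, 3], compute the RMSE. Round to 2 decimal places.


MSE = 30.6000. RMSE = sqrt(30.6000) = 5.53.

5.53


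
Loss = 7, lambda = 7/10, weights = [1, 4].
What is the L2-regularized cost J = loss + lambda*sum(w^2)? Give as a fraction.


L2 sq norm = sum(w^2) = 17. J = 7 + 7/10 * 17 = 189/10.

189/10


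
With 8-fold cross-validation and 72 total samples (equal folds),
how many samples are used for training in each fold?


Each validation fold has 72/8 = 9 samples. Training set = 72 - 9 = 63.

63


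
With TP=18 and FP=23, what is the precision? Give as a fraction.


Precision = TP / (TP + FP) = 18 / 41 = 18/41.

18/41


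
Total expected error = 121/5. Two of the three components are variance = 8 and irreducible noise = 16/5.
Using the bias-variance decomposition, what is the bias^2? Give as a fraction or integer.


Total error = bias^2 + variance + irreducible noise. So bias^2 = 121/5 - 8 - 16/5 = 13.

13


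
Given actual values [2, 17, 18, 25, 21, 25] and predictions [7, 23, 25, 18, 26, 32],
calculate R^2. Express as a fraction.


Mean(y) = 18. SS_res = 233. SS_tot = 364. R^2 = 1 - 233/(364) = 131/364.

131/364


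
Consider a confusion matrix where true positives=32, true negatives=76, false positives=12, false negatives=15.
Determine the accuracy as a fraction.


Accuracy = (TP + TN) / (TP + TN + FP + FN) = (32 + 76) / 135 = 4/5.

4/5


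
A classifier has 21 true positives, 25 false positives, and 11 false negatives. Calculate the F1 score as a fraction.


Precision = 21/46 = 21/46. Recall = 21/32 = 21/32. F1 = 2*P*R/(P+R) = 7/13.

7/13


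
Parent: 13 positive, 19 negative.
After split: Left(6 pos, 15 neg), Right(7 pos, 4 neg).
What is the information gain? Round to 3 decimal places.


H(parent) = 0.9745. H(left) = 0.8631, H(right) = 0.9457. Weighted = (21/32)*0.8631 + (11/32)*0.9457 = 0.8915. IG = 0.9745 - 0.8915 = 0.0830, which rounds to 0.083.

0.083


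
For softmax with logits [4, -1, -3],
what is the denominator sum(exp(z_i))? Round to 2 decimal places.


Denom = e^4=54.5982 + e^-1=0.3679 + e^-3=0.0498. Sum = 55.0159, which rounds to 55.02.

55.02


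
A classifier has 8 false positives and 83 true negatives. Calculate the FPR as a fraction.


FPR = FP / (FP + TN) = 8 / 91 = 8/91.

8/91


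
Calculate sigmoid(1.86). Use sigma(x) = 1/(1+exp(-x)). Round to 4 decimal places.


sigma(1.86) = 1/(1+e^(-1.86)) = 1/(1+0.155673) = 1/1.155673 = 0.8653.

0.8653


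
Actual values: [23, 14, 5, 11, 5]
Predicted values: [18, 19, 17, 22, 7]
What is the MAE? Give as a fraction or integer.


MAE = (1/5) * (|23-18|=5 + |14-19|=5 + |5-17|=12 + |11-22|=11 + |5-7|=2). Sum = 35. MAE = 7.

7


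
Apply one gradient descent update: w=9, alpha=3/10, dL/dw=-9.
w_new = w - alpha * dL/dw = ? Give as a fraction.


w_new = 9 - 3/10 * -9 = 9 - -27/10 = 117/10.

117/10


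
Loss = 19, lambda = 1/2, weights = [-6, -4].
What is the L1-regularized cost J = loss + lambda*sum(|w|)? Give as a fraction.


L1 norm = sum(|w|) = 10. J = 19 + 1/2 * 10 = 24.

24


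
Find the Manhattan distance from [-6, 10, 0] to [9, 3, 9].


d = sum of absolute differences: |-6-9|=15 + |10-3|=7 + |0-9|=9 = 31.

31


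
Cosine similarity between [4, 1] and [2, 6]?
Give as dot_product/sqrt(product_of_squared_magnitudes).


dot = 14. |a|^2 = 17, |b|^2 = 40. cos = 14/sqrt(680).

14/sqrt(680)


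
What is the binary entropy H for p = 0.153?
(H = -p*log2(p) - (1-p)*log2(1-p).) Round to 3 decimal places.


H = -0.153*log2(0.153) - 0.847*log2(0.847) = 0.617.

0.617


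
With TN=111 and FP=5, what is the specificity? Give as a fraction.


Specificity = TN / (TN + FP) = 111 / 116 = 111/116.

111/116


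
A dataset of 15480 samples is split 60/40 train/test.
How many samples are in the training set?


Test set = 15480 * 40% = 6192. Training set = 15480 - 6192 = 9288.

9288


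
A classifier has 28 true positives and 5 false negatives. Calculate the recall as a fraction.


Recall = TP / (TP + FN) = 28 / 33 = 28/33.

28/33


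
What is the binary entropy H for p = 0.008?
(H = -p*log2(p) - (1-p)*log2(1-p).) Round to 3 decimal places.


H = -0.008*log2(0.008) - 0.992*log2(0.992) = 0.067.

0.067


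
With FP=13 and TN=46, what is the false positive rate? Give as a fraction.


FPR = FP / (FP + TN) = 13 / 59 = 13/59.

13/59


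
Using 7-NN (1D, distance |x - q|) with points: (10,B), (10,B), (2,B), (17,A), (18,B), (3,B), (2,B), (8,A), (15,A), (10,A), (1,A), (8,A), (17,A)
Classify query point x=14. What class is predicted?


Distances: |10-14|=4, |10-14|=4, |2-14|=12, |17-14|=3, |18-14|=4, |3-14|=11, |2-14|=12, |8-14|=6, |15-14|=1, |10-14|=4, |1-14|=13, |8-14|=6, |17-14|=3. 7 nearest: (15,A), (17,A), (17,A), (10,A), (10,B), (10,B), (18,B). Counts: {'A': 4, 'B': 3}. Majority class: A.

A


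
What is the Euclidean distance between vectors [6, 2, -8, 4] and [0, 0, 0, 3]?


d = sqrt(sum of squared differences). (6-0)^2=36, (2-0)^2=4, (-8-0)^2=64, (4-3)^2=1. Sum = 105.

sqrt(105)


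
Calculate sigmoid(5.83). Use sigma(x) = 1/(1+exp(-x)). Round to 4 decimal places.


sigma(5.83) = 1/(1+e^(-5.83)) = 1/(1+0.002938) = 1/1.002938 = 0.9971.

0.9971


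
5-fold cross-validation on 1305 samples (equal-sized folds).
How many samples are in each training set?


Each validation fold has 1305/5 = 261 samples. Training set = 1305 - 261 = 1044.

1044


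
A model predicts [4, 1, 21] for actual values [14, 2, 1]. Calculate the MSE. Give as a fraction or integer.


MSE = (1/3) * ((14-4)^2=100 + (2-1)^2=1 + (1-21)^2=400). Sum = 501. MSE = 167.

167


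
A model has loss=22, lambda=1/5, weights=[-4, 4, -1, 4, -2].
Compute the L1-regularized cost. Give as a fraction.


L1 norm = sum(|w|) = 15. J = 22 + 1/5 * 15 = 25.

25


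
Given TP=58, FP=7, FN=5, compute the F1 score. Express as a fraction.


Precision = 58/65 = 58/65. Recall = 58/63 = 58/63. F1 = 2*P*R/(P+R) = 29/32.

29/32


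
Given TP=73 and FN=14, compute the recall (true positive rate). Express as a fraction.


Recall = TP / (TP + FN) = 73 / 87 = 73/87.

73/87


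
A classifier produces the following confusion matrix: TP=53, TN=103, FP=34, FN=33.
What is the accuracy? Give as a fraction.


Accuracy = (TP + TN) / (TP + TN + FP + FN) = (53 + 103) / 223 = 156/223.

156/223


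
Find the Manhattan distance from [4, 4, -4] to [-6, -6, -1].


d = sum of absolute differences: |4--6|=10 + |4--6|=10 + |-4--1|=3 = 23.

23


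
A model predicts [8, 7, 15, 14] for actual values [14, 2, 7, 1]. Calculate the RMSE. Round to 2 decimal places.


MSE = 73.5000. RMSE = sqrt(73.5000) = 8.57.

8.57


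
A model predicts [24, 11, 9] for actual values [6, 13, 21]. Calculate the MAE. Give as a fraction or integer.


MAE = (1/3) * (|6-24|=18 + |13-11|=2 + |21-9|=12). Sum = 32. MAE = 32/3.

32/3


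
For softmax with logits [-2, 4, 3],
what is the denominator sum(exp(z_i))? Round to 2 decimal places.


Denom = e^-2=0.1353 + e^4=54.5982 + e^3=20.0855. Sum = 74.8190, which rounds to 74.82.

74.82


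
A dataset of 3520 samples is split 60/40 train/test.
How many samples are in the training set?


Test set = 3520 * 40% = 1408. Training set = 3520 - 1408 = 2112.

2112


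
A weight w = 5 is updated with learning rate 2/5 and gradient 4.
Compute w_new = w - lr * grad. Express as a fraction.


w_new = 5 - 2/5 * 4 = 5 - 8/5 = 17/5.

17/5


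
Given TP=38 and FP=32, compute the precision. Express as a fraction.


Precision = TP / (TP + FP) = 38 / 70 = 19/35.

19/35


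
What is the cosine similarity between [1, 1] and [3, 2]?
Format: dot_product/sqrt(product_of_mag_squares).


dot = 5. |a|^2 = 2, |b|^2 = 13. cos = 5/sqrt(26).

5/sqrt(26)


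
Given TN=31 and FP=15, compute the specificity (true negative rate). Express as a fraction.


Specificity = TN / (TN + FP) = 31 / 46 = 31/46.

31/46


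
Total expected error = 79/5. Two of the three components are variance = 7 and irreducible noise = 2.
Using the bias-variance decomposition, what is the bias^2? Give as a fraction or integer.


Total error = bias^2 + variance + irreducible noise. So bias^2 = 79/5 - 7 - 2 = 34/5.

34/5


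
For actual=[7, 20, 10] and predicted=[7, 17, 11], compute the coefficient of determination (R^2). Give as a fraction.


Mean(y) = 37/3. SS_res = 10. SS_tot = 278/3. R^2 = 1 - 10/(278/3) = 124/139.

124/139


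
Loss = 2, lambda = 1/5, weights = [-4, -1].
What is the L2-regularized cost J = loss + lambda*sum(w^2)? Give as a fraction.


L2 sq norm = sum(w^2) = 17. J = 2 + 1/5 * 17 = 27/5.

27/5


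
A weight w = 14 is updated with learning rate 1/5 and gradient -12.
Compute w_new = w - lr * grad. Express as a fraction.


w_new = 14 - 1/5 * -12 = 14 - -12/5 = 82/5.

82/5


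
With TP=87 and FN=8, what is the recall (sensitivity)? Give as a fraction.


Recall = TP / (TP + FN) = 87 / 95 = 87/95.

87/95


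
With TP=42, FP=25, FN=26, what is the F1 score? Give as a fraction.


Precision = 42/67 = 42/67. Recall = 42/68 = 21/34. F1 = 2*P*R/(P+R) = 28/45.

28/45


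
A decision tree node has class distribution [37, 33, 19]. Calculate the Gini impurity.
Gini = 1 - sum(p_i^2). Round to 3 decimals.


Total = 89. Proportions: 37/89, 33/89, 19/89. sum(p_i^2) = 0.3559. Gini = 1 - 0.3559 = 0.6441, which rounds to 0.644.

0.644


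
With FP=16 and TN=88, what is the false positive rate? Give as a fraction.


FPR = FP / (FP + TN) = 16 / 104 = 2/13.

2/13


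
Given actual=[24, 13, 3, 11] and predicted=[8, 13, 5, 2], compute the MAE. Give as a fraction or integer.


MAE = (1/4) * (|24-8|=16 + |13-13|=0 + |3-5|=2 + |11-2|=9). Sum = 27. MAE = 27/4.

27/4


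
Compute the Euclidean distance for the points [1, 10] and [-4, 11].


d = sqrt(sum of squared differences). (1--4)^2=25, (10-11)^2=1. Sum = 26.

sqrt(26)


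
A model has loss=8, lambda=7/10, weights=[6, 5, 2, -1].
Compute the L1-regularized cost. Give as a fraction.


L1 norm = sum(|w|) = 14. J = 8 + 7/10 * 14 = 89/5.

89/5


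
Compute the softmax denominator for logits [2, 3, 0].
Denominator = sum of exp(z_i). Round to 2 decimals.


Denom = e^2=7.3891 + e^3=20.0855 + e^0=1.0000. Sum = 28.4746, which rounds to 28.47.

28.47


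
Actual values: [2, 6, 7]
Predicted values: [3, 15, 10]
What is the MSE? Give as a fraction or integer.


MSE = (1/3) * ((2-3)^2=1 + (6-15)^2=81 + (7-10)^2=9). Sum = 91. MSE = 91/3.

91/3


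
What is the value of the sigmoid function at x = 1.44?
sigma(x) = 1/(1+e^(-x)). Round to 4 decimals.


sigma(1.44) = 1/(1+e^(-1.44)) = 1/(1+0.236928) = 1/1.236928 = 0.8085.

0.8085


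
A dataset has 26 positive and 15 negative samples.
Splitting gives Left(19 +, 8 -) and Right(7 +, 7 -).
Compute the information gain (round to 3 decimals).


H(parent) = 0.9474. H(left) = 0.8767, H(right) = 1.0000. Weighted = (27/41)*0.8767 + (14/41)*1.0000 = 0.9188. IG = 0.9474 - 0.9188 = 0.0286, which rounds to 0.029.

0.029


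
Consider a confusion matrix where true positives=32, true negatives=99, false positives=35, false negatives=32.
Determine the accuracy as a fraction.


Accuracy = (TP + TN) / (TP + TN + FP + FN) = (32 + 99) / 198 = 131/198.

131/198


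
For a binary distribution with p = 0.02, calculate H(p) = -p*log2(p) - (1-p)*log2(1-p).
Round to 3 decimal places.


H = -0.02*log2(0.02) - 0.98*log2(0.98) = 0.141.

0.141


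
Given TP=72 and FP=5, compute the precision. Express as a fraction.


Precision = TP / (TP + FP) = 72 / 77 = 72/77.

72/77


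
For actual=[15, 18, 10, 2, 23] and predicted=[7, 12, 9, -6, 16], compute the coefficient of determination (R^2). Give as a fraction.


Mean(y) = 68/5. SS_res = 214. SS_tot = 1286/5. R^2 = 1 - 214/(1286/5) = 108/643.

108/643


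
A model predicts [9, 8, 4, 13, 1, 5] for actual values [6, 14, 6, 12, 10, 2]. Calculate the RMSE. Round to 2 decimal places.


MSE = 23.3333. RMSE = sqrt(23.3333) = 4.83.

4.83


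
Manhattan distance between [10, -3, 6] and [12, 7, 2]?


d = sum of absolute differences: |10-12|=2 + |-3-7|=10 + |6-2|=4 = 16.

16


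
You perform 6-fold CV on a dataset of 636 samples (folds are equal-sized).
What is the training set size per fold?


Each validation fold has 636/6 = 106 samples. Training set = 636 - 106 = 530.

530


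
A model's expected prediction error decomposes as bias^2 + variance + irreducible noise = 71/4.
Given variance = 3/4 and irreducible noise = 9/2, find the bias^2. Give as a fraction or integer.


Total error = bias^2 + variance + irreducible noise. So bias^2 = 71/4 - 3/4 - 9/2 = 25/2.

25/2


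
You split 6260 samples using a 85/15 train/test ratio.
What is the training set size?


Test set = 6260 * 15% = 939. Training set = 6260 - 939 = 5321.

5321


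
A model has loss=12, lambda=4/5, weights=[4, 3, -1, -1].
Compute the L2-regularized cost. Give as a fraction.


L2 sq norm = sum(w^2) = 27. J = 12 + 4/5 * 27 = 168/5.

168/5


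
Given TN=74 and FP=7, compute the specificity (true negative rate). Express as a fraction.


Specificity = TN / (TN + FP) = 74 / 81 = 74/81.

74/81


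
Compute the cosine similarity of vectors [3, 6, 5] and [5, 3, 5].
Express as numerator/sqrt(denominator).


dot = 58. |a|^2 = 70, |b|^2 = 59. cos = 58/sqrt(4130).

58/sqrt(4130)


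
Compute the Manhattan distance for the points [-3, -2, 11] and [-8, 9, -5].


d = sum of absolute differences: |-3--8|=5 + |-2-9|=11 + |11--5|=16 = 32.

32


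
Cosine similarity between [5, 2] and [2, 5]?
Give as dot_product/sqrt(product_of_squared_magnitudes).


dot = 20. |a|^2 = 29, |b|^2 = 29. cos = 20/sqrt(841).

20/sqrt(841)


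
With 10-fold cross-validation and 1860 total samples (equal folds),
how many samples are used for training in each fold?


Each validation fold has 1860/10 = 186 samples. Training set = 1860 - 186 = 1674.

1674


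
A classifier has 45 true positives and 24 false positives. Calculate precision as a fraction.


Precision = TP / (TP + FP) = 45 / 69 = 15/23.

15/23


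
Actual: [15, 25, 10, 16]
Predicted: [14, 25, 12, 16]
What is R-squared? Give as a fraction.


Mean(y) = 33/2. SS_res = 5. SS_tot = 117. R^2 = 1 - 5/(117) = 112/117.

112/117


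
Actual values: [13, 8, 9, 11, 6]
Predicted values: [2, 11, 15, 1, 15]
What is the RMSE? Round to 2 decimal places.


MSE = 69.4000. RMSE = sqrt(69.4000) = 8.33.

8.33


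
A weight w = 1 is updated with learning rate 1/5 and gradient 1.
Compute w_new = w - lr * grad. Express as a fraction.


w_new = 1 - 1/5 * 1 = 1 - 1/5 = 4/5.

4/5


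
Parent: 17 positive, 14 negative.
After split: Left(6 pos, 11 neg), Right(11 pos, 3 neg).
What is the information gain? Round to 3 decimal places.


H(parent) = 0.9932. H(left) = 0.9367, H(right) = 0.7496. Weighted = (17/31)*0.9367 + (14/31)*0.7496 = 0.8522. IG = 0.9932 - 0.8522 = 0.1410, which rounds to 0.141.

0.141


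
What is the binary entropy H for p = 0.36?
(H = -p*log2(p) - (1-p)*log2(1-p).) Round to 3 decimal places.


H = -0.36*log2(0.36) - 0.64*log2(0.64) = 0.943.

0.943


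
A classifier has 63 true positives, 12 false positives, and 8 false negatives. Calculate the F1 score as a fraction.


Precision = 63/75 = 21/25. Recall = 63/71 = 63/71. F1 = 2*P*R/(P+R) = 63/73.

63/73


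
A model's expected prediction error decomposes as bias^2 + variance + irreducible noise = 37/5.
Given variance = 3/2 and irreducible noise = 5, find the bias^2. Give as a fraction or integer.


Total error = bias^2 + variance + irreducible noise. So bias^2 = 37/5 - 3/2 - 5 = 9/10.

9/10


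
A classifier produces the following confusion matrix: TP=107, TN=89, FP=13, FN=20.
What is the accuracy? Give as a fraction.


Accuracy = (TP + TN) / (TP + TN + FP + FN) = (107 + 89) / 229 = 196/229.

196/229


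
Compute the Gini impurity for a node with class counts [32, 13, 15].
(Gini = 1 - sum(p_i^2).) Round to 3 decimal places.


Total = 60. Proportions: 32/60, 13/60, 15/60. sum(p_i^2) = 0.3939. Gini = 1 - 0.3939 = 0.6061, which rounds to 0.606.

0.606


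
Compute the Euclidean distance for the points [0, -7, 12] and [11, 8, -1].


d = sqrt(sum of squared differences). (0-11)^2=121, (-7-8)^2=225, (12--1)^2=169. Sum = 515.

sqrt(515)


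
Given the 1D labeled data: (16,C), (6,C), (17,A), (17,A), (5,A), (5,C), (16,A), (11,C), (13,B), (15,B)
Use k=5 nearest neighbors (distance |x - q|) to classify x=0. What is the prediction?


Distances: |16-0|=16, |6-0|=6, |17-0|=17, |17-0|=17, |5-0|=5, |5-0|=5, |16-0|=16, |11-0|=11, |13-0|=13, |15-0|=15. 5 nearest: (5,A), (5,C), (6,C), (11,C), (13,B). Counts: {'A': 1, 'C': 3, 'B': 1}. Majority class: C.

C


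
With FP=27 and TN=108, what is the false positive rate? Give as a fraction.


FPR = FP / (FP + TN) = 27 / 135 = 1/5.

1/5


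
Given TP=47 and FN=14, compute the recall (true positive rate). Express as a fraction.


Recall = TP / (TP + FN) = 47 / 61 = 47/61.

47/61


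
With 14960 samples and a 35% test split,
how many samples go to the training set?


Test set = 14960 * 35% = 5236. Training set = 14960 - 5236 = 9724.

9724


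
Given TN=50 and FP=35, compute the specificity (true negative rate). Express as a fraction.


Specificity = TN / (TN + FP) = 50 / 85 = 10/17.

10/17


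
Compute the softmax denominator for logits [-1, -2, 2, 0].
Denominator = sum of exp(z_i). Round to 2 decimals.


Denom = e^-1=0.3679 + e^-2=0.1353 + e^2=7.3891 + e^0=1.0000. Sum = 8.8923, which rounds to 8.89.

8.89


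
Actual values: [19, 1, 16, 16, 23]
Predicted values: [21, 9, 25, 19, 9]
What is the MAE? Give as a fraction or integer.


MAE = (1/5) * (|19-21|=2 + |1-9|=8 + |16-25|=9 + |16-19|=3 + |23-9|=14). Sum = 36. MAE = 36/5.

36/5


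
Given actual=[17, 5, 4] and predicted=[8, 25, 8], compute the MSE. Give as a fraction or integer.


MSE = (1/3) * ((17-8)^2=81 + (5-25)^2=400 + (4-8)^2=16). Sum = 497. MSE = 497/3.

497/3


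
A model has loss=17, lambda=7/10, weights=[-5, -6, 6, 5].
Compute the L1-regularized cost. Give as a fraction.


L1 norm = sum(|w|) = 22. J = 17 + 7/10 * 22 = 162/5.

162/5


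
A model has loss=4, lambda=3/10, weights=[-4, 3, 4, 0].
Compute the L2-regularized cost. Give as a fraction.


L2 sq norm = sum(w^2) = 41. J = 4 + 3/10 * 41 = 163/10.

163/10


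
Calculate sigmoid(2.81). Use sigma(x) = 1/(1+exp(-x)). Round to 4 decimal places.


sigma(2.81) = 1/(1+e^(-2.81)) = 1/(1+0.060205) = 1/1.060205 = 0.9432.

0.9432


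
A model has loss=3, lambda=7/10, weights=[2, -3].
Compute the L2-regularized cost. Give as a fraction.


L2 sq norm = sum(w^2) = 13. J = 3 + 7/10 * 13 = 121/10.

121/10


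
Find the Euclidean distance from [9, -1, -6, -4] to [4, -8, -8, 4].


d = sqrt(sum of squared differences). (9-4)^2=25, (-1--8)^2=49, (-6--8)^2=4, (-4-4)^2=64. Sum = 142.

sqrt(142)


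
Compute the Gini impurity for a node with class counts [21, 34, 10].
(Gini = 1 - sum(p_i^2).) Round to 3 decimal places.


Total = 65. Proportions: 21/65, 34/65, 10/65. sum(p_i^2) = 0.4017. Gini = 1 - 0.4017 = 0.5983, which rounds to 0.598.

0.598


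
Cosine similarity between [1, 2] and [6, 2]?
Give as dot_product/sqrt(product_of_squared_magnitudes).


dot = 10. |a|^2 = 5, |b|^2 = 40. cos = 10/sqrt(200).

10/sqrt(200)


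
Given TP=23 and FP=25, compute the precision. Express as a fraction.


Precision = TP / (TP + FP) = 23 / 48 = 23/48.

23/48


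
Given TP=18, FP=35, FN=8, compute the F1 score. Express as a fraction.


Precision = 18/53 = 18/53. Recall = 18/26 = 9/13. F1 = 2*P*R/(P+R) = 36/79.

36/79


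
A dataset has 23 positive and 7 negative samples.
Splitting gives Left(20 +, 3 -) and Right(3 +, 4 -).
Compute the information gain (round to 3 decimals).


H(parent) = 0.7838. H(left) = 0.5586, H(right) = 0.9852. Weighted = (23/30)*0.5586 + (7/30)*0.9852 = 0.6581. IG = 0.7838 - 0.6581 = 0.1257, which rounds to 0.126.

0.126


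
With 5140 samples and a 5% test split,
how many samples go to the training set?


Test set = 5140 * 5% = 257. Training set = 5140 - 257 = 4883.

4883


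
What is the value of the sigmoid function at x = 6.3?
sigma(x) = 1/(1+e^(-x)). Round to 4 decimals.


sigma(6.3) = 1/(1+e^(-6.3)) = 1/(1+0.001836) = 1/1.001836 = 0.9982.

0.9982


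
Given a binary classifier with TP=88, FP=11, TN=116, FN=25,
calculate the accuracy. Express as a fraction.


Accuracy = (TP + TN) / (TP + TN + FP + FN) = (88 + 116) / 240 = 17/20.

17/20


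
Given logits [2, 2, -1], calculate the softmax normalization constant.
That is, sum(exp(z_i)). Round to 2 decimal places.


Denom = e^2=7.3891 + e^2=7.3891 + e^-1=0.3679. Sum = 15.1461, which rounds to 15.15.

15.15


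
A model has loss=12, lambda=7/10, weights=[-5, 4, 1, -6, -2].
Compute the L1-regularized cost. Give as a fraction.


L1 norm = sum(|w|) = 18. J = 12 + 7/10 * 18 = 123/5.

123/5


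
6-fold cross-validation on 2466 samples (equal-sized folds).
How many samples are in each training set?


Each validation fold has 2466/6 = 411 samples. Training set = 2466 - 411 = 2055.

2055


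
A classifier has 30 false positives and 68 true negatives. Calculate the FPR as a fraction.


FPR = FP / (FP + TN) = 30 / 98 = 15/49.

15/49


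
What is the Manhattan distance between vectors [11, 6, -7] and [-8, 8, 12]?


d = sum of absolute differences: |11--8|=19 + |6-8|=2 + |-7-12|=19 = 40.

40


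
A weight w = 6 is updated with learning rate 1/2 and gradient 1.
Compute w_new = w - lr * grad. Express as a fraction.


w_new = 6 - 1/2 * 1 = 6 - 1/2 = 11/2.

11/2


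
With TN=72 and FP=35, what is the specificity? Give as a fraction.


Specificity = TN / (TN + FP) = 72 / 107 = 72/107.

72/107


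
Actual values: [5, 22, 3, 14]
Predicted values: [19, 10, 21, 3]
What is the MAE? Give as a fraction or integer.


MAE = (1/4) * (|5-19|=14 + |22-10|=12 + |3-21|=18 + |14-3|=11). Sum = 55. MAE = 55/4.

55/4


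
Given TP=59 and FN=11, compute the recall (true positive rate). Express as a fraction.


Recall = TP / (TP + FN) = 59 / 70 = 59/70.

59/70


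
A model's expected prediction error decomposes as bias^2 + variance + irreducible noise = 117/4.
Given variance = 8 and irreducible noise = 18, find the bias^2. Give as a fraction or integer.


Total error = bias^2 + variance + irreducible noise. So bias^2 = 117/4 - 8 - 18 = 13/4.

13/4


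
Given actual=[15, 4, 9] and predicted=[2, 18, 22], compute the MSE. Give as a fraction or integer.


MSE = (1/3) * ((15-2)^2=169 + (4-18)^2=196 + (9-22)^2=169). Sum = 534. MSE = 178.

178


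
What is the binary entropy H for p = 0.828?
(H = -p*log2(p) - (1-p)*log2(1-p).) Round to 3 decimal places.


H = -0.828*log2(0.828) - 0.172*log2(0.172) = 0.662.

0.662


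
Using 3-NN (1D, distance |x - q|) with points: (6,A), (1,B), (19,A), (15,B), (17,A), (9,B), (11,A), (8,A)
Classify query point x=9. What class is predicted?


Distances: |6-9|=3, |1-9|=8, |19-9|=10, |15-9|=6, |17-9|=8, |9-9|=0, |11-9|=2, |8-9|=1. 3 nearest: (9,B), (8,A), (11,A). Counts: {'B': 1, 'A': 2}. Majority class: A.

A


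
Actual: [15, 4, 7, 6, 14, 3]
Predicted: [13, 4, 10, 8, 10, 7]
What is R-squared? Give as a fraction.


Mean(y) = 49/6. SS_res = 49. SS_tot = 785/6. R^2 = 1 - 49/(785/6) = 491/785.

491/785


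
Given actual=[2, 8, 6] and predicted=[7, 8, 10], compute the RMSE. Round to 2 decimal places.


MSE = 13.6667. RMSE = sqrt(13.6667) = 3.70.

3.70


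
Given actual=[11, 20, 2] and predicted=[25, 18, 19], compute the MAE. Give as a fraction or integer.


MAE = (1/3) * (|11-25|=14 + |20-18|=2 + |2-19|=17). Sum = 33. MAE = 11.

11


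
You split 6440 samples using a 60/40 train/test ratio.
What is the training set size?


Test set = 6440 * 40% = 2576. Training set = 6440 - 2576 = 3864.

3864


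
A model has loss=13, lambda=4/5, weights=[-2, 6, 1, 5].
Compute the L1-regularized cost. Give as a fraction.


L1 norm = sum(|w|) = 14. J = 13 + 4/5 * 14 = 121/5.

121/5


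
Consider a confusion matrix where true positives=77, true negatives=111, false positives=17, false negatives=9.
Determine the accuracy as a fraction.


Accuracy = (TP + TN) / (TP + TN + FP + FN) = (77 + 111) / 214 = 94/107.

94/107


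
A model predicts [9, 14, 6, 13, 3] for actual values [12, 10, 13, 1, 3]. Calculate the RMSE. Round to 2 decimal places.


MSE = 43.6000. RMSE = sqrt(43.6000) = 6.60.

6.60


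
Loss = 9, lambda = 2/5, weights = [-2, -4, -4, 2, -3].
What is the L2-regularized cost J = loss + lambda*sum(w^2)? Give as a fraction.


L2 sq norm = sum(w^2) = 49. J = 9 + 2/5 * 49 = 143/5.

143/5


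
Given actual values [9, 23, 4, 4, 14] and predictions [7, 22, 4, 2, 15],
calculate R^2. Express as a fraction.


Mean(y) = 54/5. SS_res = 10. SS_tot = 1274/5. R^2 = 1 - 10/(1274/5) = 612/637.

612/637
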